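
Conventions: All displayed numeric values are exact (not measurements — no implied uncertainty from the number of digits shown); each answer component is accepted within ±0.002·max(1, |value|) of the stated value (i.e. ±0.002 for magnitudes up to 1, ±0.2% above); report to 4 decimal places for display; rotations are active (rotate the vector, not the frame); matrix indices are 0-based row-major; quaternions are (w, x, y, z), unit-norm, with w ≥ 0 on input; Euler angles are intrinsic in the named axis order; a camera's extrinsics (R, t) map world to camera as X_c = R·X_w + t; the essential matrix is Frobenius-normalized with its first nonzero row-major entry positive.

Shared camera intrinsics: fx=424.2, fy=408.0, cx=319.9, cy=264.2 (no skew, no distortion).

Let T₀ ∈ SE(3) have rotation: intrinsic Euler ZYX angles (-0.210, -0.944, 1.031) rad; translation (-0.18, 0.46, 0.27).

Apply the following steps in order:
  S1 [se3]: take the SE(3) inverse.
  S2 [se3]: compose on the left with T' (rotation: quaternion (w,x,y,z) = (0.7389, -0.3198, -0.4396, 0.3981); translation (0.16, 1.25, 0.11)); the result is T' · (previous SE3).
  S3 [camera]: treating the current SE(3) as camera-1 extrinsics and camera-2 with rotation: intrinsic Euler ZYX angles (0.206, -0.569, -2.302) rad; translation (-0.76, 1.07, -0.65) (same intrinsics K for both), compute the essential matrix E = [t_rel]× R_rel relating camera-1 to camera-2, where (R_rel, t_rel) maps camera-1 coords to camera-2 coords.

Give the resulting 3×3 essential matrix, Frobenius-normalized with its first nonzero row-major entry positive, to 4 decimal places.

matrix = [0.0794 -0.2400 -0.2127; 0.1175 0.4633 -0.5209; -0.1454 0.4746 0.3803]

after S1 (invert_se3): R=[0.5737 -0.1223 0.8099; -0.5723 0.6475 0.5032; -0.5859 -0.7522 0.3015], t=(-0.0592, -0.5367, 0.1591)
after S2 (compose_se3): R=[0.8758 0.4451 -0.1870; 0.1531 0.1113 0.9819; 0.4578 -0.8886 0.0293], t=(0.1634, 0.9613, 0.5932)
after S3 (essential): [0.0794 -0.2400 -0.2127; 0.1175 0.4633 -0.5209; -0.1454 0.4746 0.3803]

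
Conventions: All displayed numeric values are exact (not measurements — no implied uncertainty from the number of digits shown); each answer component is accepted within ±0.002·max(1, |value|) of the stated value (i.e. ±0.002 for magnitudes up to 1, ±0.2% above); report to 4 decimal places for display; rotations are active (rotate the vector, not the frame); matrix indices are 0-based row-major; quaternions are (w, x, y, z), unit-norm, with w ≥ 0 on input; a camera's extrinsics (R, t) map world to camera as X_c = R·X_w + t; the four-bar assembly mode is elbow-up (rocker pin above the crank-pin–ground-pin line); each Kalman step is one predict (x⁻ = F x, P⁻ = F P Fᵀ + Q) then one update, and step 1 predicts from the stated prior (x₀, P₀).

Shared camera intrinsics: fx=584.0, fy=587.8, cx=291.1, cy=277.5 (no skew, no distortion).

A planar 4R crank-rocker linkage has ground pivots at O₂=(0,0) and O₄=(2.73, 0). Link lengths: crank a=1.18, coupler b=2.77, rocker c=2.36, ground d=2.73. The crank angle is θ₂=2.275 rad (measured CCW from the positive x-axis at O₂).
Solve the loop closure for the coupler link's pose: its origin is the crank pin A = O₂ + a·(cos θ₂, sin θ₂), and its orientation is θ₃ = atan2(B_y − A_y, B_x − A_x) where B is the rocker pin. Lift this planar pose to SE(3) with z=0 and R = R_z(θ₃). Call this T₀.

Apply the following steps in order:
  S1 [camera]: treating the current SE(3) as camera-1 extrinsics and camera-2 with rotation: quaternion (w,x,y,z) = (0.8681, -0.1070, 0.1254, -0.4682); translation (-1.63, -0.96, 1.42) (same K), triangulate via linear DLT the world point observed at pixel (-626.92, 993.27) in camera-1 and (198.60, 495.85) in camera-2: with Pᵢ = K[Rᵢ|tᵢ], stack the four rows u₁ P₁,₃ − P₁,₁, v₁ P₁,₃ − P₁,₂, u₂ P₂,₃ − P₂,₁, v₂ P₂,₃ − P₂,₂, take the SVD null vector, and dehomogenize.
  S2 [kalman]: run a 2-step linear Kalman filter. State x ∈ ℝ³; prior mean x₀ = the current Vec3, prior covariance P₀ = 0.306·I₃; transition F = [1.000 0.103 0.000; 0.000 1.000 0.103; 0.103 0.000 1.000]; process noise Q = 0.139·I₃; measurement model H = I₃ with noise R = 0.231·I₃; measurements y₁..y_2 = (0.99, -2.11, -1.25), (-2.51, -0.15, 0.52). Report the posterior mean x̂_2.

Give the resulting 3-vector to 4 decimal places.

source (fourbar_fk): coupler pose = R=[0.8956 -0.4448 0.0000; 0.4448 0.8956 0.0000; 0.0000 0.0000 1.0000], t=(-0.7640, 0.8993, 0.0000)
after S1 (triangulate): (-1.0708, 1.6546, 1.5643)
after S2 (kf_track): (-1.3051, -0.4742, 0.1117)

result = (-1.3051, -0.4742, 0.1117)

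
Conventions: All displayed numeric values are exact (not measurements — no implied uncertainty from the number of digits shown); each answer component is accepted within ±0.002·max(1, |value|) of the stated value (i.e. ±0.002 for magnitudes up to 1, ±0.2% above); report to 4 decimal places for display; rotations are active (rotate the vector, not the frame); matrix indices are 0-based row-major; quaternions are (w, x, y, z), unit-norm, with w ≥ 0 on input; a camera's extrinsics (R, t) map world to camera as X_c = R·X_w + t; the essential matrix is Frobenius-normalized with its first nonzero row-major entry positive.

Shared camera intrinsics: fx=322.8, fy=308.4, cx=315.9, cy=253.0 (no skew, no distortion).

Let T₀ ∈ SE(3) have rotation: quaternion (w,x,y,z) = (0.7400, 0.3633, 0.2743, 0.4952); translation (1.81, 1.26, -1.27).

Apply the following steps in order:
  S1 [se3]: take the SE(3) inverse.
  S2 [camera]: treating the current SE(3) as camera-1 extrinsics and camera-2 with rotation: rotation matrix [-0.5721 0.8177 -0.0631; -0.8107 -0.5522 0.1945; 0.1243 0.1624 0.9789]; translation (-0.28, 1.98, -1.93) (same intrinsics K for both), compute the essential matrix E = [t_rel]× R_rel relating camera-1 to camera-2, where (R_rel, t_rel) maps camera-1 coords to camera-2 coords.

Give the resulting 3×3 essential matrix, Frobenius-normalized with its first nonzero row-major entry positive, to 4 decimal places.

matrix = [0.5842 -0.2329 0.3191; 0.3821 0.2772 -0.5150; -0.1036 -0.0260 0.0569]

after S1 (invert_se3): R=[0.3591 0.9322 -0.0461; -0.5336 0.2456 0.8093; 0.7657 -0.2660 0.5856], t=(-1.8831, 1.6841, -0.3072)
after S2 (essential): [0.5842 -0.2329 0.3191; 0.3821 0.2772 -0.5150; -0.1036 -0.0260 0.0569]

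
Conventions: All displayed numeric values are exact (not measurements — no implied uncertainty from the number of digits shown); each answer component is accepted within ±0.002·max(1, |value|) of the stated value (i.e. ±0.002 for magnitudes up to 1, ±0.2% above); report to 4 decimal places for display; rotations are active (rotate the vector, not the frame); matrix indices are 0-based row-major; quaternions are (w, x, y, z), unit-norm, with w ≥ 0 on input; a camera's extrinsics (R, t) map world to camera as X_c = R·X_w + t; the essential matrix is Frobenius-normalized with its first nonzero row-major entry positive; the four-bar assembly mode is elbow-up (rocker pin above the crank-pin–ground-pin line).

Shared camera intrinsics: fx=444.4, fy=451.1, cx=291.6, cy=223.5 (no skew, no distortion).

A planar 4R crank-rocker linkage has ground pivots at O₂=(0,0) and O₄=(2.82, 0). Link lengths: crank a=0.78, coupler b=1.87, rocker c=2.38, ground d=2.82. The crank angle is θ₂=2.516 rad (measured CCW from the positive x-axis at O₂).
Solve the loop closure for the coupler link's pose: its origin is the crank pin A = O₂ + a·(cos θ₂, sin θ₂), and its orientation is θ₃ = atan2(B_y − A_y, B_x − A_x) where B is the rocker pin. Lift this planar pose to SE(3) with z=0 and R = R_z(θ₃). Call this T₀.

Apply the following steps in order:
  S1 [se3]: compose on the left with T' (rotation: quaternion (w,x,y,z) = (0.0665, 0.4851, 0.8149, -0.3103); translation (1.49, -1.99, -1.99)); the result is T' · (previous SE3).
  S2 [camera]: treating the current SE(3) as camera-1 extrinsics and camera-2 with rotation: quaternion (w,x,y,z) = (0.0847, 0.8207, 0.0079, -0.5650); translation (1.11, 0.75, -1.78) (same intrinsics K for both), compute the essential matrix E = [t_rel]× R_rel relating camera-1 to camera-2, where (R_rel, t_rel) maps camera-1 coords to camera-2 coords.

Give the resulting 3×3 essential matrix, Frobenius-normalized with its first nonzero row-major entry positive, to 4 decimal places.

matrix = [0.1516 0.2462 -0.4737; 0.1560 -0.0417 0.4825; 0.5532 0.3380 0.1135]

source (fourbar_fk): coupler pose = R=[0.8426 -0.5385 0.0000; 0.5385 0.8426 0.0000; 0.0000 0.0000 1.0000], t=(-0.6323, 0.4568, 0.0000)
after S1 (compose_se3): R=[0.0093 0.9812 -0.1927; 0.8127 -0.1197 -0.5702; -0.5825 -0.1513 -0.7986], t=(2.1991, -2.3099, -1.9326)
after S2 (essential): [0.1516 0.2462 -0.4737; 0.1560 -0.0417 0.4825; 0.5532 0.3380 0.1135]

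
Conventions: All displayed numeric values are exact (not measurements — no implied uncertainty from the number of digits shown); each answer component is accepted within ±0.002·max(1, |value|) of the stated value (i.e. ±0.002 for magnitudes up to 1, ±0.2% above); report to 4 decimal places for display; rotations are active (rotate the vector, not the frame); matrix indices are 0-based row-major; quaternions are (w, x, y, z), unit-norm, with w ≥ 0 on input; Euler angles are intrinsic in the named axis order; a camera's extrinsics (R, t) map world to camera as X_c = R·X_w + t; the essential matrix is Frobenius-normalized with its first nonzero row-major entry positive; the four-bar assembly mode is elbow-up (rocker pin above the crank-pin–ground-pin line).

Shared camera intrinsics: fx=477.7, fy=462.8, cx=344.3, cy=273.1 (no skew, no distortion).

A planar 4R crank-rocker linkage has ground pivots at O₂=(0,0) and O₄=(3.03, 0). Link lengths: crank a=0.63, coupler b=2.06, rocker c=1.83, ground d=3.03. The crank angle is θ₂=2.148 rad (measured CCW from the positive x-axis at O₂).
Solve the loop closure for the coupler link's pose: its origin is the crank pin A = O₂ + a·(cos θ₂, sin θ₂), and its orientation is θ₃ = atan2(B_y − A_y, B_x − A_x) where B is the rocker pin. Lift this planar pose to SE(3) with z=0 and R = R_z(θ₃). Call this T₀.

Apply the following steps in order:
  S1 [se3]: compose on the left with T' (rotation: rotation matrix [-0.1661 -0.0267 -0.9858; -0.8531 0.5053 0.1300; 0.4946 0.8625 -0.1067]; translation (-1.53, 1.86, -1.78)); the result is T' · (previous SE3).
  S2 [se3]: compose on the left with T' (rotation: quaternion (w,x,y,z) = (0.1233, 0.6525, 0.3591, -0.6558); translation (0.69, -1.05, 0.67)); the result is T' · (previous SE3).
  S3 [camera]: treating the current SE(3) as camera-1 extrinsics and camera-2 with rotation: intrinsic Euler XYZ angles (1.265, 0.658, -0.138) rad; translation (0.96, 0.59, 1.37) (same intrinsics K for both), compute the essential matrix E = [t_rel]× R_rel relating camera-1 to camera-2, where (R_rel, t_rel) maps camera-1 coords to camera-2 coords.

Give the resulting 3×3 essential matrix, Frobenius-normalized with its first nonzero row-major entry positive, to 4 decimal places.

matrix = [0.0061 -0.6203 -0.2832; 0.0947 0.2646 -0.1626; 0.2285 0.1891 -0.5844]

source (fourbar_fk): coupler pose = R=[0.9515 -0.3078 0.0000; 0.3078 0.9515 0.0000; 0.0000 0.0000 1.0000], t=(-0.3438, 0.5279, 0.0000)
after S1 (compose_se3): R=[-0.1662 0.0257 -0.9858; -0.6562 0.7433 0.1300; 0.7361 0.6684 -0.1067], t=(-1.4870, 2.4200, -1.4947)
after S2 (compose_se3): R=[-0.9588 -0.0473 0.2802; -0.0492 -0.9435 -0.3276; 0.2799 -0.3279 0.9023], t=(3.5379, -2.2842, 1.4874)
after S3 (essential): [0.0061 -0.6203 -0.2832; 0.0947 0.2646 -0.1626; 0.2285 0.1891 -0.5844]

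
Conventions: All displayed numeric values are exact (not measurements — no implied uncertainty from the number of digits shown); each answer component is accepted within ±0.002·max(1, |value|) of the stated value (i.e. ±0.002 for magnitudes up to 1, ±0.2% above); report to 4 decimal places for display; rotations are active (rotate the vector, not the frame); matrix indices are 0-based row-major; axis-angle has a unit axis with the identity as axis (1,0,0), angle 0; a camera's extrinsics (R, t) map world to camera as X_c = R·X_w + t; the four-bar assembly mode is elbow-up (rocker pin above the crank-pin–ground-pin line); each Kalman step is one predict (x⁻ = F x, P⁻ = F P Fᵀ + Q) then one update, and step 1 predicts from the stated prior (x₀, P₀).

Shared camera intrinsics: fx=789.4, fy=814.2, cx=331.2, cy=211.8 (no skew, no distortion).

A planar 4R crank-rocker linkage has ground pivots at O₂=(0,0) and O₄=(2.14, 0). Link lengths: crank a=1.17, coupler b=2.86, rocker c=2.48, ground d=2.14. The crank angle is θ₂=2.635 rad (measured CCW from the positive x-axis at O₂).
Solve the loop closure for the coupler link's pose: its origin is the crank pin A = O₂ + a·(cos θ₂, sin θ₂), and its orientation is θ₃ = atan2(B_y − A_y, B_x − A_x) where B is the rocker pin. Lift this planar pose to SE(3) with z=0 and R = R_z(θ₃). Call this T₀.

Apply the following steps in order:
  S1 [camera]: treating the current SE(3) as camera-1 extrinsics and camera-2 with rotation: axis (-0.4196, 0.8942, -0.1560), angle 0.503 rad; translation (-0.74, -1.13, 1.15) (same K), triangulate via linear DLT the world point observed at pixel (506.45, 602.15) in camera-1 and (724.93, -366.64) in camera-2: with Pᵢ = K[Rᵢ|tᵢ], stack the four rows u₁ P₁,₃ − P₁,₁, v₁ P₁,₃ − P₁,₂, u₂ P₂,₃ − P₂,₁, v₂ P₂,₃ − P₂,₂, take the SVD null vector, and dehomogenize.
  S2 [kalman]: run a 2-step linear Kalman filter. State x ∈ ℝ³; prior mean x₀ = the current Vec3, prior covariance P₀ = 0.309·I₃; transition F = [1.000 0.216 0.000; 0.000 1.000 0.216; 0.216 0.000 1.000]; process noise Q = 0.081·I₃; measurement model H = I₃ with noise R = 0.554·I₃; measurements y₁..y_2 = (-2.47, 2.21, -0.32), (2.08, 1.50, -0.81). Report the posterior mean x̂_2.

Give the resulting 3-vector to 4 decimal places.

source (fourbar_fk): coupler pose = R=[0.7924 -0.6100 0.0000; 0.6100 0.7924 0.0000; 0.0000 0.0000 1.0000], t=(-1.0231, 0.5677, 0.0000)
after S1 (triangulate): (1.2653, -0.6558, 1.7100)
after S2 (kf_track): (0.5530, 1.0504, 0.4319)

result = (0.5530, 1.0504, 0.4319)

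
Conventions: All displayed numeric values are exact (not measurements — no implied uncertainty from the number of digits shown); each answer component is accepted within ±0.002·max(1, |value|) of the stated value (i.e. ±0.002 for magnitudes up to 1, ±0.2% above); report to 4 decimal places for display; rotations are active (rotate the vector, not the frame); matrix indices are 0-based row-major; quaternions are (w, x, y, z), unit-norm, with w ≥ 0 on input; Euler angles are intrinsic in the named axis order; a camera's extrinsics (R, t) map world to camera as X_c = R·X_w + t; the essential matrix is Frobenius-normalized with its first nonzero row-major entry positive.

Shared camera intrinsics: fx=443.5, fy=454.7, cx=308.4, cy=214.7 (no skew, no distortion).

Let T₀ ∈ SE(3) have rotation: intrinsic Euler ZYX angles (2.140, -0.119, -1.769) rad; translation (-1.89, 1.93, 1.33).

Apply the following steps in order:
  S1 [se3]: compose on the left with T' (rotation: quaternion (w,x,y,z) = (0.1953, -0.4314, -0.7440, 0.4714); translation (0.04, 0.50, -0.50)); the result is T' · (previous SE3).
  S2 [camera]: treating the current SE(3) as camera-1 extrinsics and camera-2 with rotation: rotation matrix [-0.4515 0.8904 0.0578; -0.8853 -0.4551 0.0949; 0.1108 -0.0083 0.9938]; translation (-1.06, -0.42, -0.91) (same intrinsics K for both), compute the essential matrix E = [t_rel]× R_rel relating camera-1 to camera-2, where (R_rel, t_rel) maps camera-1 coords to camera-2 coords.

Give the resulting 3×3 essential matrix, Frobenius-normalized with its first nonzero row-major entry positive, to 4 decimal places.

after S1 (compose_se3): R=[0.5952 0.7154 0.3659; -0.3520 0.6414 -0.6817; -0.7224 0.2770 0.6336], t=(1.0384, -1.4162, -2.5970)
after S2 (essential): [0.0025 -0.4149 0.4686; -0.2505 0.0405 -0.3541; -0.4861 -0.3995 -0.1506]

matrix = [0.0025 -0.4149 0.4686; -0.2505 0.0405 -0.3541; -0.4861 -0.3995 -0.1506]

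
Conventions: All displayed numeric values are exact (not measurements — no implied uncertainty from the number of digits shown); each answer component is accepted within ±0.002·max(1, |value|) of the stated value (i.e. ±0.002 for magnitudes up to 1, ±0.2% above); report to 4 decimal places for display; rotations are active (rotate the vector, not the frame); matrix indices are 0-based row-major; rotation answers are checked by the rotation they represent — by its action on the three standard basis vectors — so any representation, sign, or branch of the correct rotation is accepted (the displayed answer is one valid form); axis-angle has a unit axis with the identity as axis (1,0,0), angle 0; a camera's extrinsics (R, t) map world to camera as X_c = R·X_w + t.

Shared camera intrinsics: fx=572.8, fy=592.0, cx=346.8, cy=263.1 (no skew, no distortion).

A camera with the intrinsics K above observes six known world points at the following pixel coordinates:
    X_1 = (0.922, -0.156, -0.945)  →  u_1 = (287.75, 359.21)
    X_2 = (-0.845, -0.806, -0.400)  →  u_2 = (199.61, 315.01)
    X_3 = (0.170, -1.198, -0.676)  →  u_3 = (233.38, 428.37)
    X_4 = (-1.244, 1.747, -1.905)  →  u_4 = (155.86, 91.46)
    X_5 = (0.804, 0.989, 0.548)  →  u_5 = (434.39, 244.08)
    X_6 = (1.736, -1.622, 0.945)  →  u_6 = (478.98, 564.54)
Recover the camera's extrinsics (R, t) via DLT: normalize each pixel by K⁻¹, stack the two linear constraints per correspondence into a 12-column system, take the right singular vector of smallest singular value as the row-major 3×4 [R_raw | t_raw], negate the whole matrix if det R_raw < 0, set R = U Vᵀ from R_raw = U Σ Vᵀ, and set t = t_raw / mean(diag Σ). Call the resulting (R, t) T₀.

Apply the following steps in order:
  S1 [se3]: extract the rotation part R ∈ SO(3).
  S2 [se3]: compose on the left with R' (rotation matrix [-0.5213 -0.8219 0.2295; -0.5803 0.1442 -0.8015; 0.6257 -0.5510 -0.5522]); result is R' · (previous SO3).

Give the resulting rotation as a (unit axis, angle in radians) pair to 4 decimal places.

source (pnp_recover): camera pose = R=[0.4420 0.2115 0.8717; 0.5977 -0.7941 -0.1104; 0.6689 0.5698 -0.4774], t=(-0.1600, 0.1800, 4.9299)
after S1 (rot_of_se3): [0.4420 0.2115 0.8717; 0.5977 -0.7941 -0.1104; 0.6689 0.5698 -0.4774]
after S2 (compose_so3): [-0.5682 0.6732 -0.4732; -0.7064 -0.6940 -0.1391; -0.4221 0.2552 0.8699]

rotation (axis_angle) = ((0.2747, -0.0356, -0.9609), 2.3408)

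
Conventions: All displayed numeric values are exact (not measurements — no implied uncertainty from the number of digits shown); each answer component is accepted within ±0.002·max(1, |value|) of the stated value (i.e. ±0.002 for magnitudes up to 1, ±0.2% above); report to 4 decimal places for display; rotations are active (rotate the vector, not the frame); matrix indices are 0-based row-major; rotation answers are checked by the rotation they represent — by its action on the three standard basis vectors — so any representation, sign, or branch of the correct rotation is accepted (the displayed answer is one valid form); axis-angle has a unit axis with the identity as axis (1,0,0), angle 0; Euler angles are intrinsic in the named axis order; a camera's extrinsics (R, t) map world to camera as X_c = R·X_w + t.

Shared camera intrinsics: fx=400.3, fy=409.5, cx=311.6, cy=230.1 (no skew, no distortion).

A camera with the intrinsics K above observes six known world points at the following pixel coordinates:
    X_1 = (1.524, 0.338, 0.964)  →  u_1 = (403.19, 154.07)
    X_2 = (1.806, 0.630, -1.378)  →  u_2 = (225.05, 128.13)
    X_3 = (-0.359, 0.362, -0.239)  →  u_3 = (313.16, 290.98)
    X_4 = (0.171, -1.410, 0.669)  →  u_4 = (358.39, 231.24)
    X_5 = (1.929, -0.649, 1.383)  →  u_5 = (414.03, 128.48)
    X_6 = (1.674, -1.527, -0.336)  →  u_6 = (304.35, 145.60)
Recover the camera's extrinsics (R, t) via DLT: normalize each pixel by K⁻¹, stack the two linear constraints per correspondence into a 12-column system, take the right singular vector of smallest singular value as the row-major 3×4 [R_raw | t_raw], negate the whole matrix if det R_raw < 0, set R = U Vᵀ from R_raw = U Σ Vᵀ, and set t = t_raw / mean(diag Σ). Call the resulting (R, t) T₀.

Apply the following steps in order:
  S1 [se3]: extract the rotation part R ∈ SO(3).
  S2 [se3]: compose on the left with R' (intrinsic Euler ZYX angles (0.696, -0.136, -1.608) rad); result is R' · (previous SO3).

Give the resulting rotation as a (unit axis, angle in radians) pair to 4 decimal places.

source (pnp_recover): camera pose = R=[0.0109 0.0407 0.9991; -0.9850 0.1727 0.0037; -0.1724 -0.9841 0.0419], t=(0.2499, 0.4299, 5.9887)
after S1 (rot_of_se3): [0.0109 0.0407 0.9991; -0.9850 0.1727 0.0037; -0.1724 -0.9841 0.0419]
after S2 (compose_so3): [-0.0078 0.6797 0.7334; -0.1833 -0.7220 0.6672; 0.9830 -0.1292 0.1302]

rotation (axis_angle) = ((-0.6633, -0.2079, -0.7188), 2.4978)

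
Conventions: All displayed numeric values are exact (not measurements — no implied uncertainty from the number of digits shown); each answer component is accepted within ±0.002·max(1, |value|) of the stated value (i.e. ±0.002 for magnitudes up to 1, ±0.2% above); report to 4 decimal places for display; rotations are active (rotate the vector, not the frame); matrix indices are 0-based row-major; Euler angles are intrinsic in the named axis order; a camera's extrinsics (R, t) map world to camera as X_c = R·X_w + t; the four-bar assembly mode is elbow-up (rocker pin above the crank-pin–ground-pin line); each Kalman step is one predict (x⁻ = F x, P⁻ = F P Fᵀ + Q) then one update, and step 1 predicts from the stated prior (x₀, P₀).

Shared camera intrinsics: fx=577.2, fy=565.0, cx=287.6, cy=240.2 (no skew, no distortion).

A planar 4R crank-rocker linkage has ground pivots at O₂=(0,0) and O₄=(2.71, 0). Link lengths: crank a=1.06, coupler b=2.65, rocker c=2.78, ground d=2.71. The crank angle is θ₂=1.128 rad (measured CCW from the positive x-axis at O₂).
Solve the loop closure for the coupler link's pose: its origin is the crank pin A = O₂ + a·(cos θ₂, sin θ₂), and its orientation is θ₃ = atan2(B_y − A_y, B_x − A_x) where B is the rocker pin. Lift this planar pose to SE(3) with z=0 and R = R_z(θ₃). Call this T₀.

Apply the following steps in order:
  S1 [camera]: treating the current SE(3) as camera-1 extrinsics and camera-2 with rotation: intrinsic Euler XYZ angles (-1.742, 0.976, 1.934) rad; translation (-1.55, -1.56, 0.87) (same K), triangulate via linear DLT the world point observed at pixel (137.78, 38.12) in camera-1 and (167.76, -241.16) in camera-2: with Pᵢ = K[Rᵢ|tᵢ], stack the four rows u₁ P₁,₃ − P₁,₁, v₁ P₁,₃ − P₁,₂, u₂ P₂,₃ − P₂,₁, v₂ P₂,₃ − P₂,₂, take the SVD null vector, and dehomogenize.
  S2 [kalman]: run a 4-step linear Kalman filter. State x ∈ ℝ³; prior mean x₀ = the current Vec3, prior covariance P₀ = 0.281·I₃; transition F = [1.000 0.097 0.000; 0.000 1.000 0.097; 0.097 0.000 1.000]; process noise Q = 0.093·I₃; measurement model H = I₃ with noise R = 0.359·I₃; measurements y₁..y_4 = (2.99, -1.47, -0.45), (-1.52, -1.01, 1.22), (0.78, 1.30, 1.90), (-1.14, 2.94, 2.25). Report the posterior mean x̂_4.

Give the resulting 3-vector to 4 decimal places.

result = (-0.2478, 1.2809, 1.6638)

source (fourbar_fk): coupler pose = R=[0.7324 -0.6809 0.0000; 0.6809 0.7324 0.0000; 0.0000 0.0000 1.0000], t=(0.4542, 0.9578, 0.0000)
after S1 (triangulate): (-1.3184, -0.4578, 0.7694)
after S2 (kf_track): (-0.2478, 1.2809, 1.6638)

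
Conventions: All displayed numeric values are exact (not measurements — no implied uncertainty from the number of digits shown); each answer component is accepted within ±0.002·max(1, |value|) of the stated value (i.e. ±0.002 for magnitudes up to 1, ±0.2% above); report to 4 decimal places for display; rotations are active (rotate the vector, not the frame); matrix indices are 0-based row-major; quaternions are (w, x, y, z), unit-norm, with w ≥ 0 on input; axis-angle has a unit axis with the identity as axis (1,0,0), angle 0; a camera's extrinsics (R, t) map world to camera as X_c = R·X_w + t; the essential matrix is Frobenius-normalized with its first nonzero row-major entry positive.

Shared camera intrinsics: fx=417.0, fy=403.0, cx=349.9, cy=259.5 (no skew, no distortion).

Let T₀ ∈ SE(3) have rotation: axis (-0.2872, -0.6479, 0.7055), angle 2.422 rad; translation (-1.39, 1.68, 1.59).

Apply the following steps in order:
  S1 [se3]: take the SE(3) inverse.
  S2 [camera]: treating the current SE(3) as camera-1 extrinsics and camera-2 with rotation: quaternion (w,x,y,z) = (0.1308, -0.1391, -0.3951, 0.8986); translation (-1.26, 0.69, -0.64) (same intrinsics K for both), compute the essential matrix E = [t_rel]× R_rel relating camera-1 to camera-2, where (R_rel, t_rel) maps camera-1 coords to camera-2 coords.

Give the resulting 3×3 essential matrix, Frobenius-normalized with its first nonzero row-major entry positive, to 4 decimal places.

after S1 (invert_se3): R=[-0.6075 0.7910 0.0720; -0.1390 -0.0166 -0.9902; -0.7820 -0.6116 0.1200], t=(-2.2879, 1.4090, -0.2504)
after S2 (essential): [0.1225 0.5182 -0.3990; -0.2018 -0.2479 -0.0055; 0.4623 0.1524 0.4670]

matrix = [0.1225 0.5182 -0.3990; -0.2018 -0.2479 -0.0055; 0.4623 0.1524 0.4670]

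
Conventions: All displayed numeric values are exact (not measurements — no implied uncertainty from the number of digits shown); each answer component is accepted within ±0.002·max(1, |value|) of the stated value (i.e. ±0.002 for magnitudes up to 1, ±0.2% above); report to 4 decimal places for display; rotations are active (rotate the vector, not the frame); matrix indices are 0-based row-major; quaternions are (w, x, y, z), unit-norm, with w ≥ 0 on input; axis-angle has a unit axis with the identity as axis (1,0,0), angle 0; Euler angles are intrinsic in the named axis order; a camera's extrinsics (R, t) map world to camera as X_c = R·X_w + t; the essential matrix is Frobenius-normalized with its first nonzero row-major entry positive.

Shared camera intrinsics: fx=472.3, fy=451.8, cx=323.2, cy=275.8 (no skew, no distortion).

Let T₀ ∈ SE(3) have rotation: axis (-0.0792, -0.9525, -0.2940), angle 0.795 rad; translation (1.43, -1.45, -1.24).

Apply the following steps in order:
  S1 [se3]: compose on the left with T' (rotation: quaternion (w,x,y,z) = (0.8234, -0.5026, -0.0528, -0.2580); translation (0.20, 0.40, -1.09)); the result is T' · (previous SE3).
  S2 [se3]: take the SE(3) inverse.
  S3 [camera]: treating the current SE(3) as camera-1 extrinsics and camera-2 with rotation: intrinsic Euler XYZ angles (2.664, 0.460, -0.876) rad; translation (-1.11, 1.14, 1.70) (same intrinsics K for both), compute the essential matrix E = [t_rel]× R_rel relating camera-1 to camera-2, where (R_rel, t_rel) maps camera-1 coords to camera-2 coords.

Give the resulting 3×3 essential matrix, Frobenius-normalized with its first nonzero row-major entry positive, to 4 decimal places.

matrix = [0.2706 -0.2325 -0.4062; 0.0946 -0.3375 -0.3271; 0.4991 0.4674 -0.1018]

after S1 (compose_se3): R=[0.6337 0.6697 -0.3873; 0.2585 0.2886 0.9219; 0.7291 -0.6843 0.0097], t=(0.5248, -1.7162, -0.0407)
after S2 (invert_se3): R=[0.6337 0.2585 0.7291; 0.6697 0.2886 -0.6843; -0.3873 0.9219 0.0097], t=(0.1407, 0.1160, 1.7858)
after S3 (essential): [0.2706 -0.2325 -0.4062; 0.0946 -0.3375 -0.3271; 0.4991 0.4674 -0.1018]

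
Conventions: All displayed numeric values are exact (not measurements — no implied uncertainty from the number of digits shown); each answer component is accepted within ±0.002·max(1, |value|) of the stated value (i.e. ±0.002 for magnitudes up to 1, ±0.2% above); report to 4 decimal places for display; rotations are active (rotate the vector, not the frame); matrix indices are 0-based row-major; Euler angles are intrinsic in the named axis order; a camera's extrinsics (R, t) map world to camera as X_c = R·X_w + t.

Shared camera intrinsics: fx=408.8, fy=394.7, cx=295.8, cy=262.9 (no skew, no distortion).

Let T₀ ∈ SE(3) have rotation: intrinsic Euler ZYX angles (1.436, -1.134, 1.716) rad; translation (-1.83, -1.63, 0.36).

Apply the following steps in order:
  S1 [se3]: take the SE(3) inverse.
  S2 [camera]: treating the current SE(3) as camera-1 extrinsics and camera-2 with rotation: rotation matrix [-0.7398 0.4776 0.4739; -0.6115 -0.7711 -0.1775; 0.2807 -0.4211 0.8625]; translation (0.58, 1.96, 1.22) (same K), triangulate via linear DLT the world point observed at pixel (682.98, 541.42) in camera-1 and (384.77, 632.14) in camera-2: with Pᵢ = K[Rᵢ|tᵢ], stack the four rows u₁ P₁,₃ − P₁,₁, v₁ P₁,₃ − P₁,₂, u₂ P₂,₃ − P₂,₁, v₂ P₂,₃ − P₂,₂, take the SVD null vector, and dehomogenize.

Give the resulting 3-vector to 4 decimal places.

after S1 (invert_se3): R=[0.0569 0.4192 0.9061; 0.0229 -0.9079 0.4186; 0.9981 -0.0031 -0.0612], t=(0.4611, -1.5887, 1.8436)
after S2 (triangulate): (-0.3366, -1.9749, 1.8873)

result = (-0.3366, -1.9749, 1.8873)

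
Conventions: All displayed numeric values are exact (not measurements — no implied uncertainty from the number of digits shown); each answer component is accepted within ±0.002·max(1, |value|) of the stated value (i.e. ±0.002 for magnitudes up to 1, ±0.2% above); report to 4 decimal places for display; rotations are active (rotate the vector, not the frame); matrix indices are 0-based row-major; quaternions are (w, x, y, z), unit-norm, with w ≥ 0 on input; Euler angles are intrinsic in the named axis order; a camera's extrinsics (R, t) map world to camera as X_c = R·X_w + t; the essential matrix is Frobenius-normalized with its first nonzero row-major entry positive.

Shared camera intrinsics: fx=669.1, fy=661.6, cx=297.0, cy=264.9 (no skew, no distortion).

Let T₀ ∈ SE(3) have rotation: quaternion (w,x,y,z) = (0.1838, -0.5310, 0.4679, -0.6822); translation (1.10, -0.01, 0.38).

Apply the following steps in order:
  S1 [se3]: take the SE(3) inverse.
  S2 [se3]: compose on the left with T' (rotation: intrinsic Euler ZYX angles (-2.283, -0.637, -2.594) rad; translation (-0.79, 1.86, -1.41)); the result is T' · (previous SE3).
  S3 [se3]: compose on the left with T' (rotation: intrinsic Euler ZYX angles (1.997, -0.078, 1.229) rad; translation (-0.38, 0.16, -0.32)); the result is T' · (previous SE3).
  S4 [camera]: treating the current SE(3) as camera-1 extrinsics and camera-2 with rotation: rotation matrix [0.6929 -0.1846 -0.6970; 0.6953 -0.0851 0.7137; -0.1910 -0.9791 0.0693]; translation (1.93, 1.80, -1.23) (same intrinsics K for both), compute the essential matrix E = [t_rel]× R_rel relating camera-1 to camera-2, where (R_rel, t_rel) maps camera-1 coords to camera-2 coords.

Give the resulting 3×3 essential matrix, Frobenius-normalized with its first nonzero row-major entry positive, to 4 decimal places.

after S1 (invert_se3): R=[-0.3686 -0.7476 0.5525; -0.2461 -0.4946 -0.8335; 0.8964 -0.4432 -0.0017], t=(0.1880, 0.5825, -0.9899)
after S2 (compose_se3): R=[0.4583 0.7849 0.4170; -0.5049 0.6160 -0.6046; -0.7315 0.0665 0.6786], t=(-1.4447, 2.6513, -0.8626)
after S3 (compose_se3): R=[-0.6855 -0.4351 0.5838; 0.2522 0.6103 0.7509; -0.6830 0.6620 -0.3086], t=(-1.2626, -2.0116, 1.7696)
after S4 (essential): [0.4100 -0.3363 -0.4562; 0.0277 0.1129 0.0982; 0.5512 0.3867 0.1849]

matrix = [0.4100 -0.3363 -0.4562; 0.0277 0.1129 0.0982; 0.5512 0.3867 0.1849]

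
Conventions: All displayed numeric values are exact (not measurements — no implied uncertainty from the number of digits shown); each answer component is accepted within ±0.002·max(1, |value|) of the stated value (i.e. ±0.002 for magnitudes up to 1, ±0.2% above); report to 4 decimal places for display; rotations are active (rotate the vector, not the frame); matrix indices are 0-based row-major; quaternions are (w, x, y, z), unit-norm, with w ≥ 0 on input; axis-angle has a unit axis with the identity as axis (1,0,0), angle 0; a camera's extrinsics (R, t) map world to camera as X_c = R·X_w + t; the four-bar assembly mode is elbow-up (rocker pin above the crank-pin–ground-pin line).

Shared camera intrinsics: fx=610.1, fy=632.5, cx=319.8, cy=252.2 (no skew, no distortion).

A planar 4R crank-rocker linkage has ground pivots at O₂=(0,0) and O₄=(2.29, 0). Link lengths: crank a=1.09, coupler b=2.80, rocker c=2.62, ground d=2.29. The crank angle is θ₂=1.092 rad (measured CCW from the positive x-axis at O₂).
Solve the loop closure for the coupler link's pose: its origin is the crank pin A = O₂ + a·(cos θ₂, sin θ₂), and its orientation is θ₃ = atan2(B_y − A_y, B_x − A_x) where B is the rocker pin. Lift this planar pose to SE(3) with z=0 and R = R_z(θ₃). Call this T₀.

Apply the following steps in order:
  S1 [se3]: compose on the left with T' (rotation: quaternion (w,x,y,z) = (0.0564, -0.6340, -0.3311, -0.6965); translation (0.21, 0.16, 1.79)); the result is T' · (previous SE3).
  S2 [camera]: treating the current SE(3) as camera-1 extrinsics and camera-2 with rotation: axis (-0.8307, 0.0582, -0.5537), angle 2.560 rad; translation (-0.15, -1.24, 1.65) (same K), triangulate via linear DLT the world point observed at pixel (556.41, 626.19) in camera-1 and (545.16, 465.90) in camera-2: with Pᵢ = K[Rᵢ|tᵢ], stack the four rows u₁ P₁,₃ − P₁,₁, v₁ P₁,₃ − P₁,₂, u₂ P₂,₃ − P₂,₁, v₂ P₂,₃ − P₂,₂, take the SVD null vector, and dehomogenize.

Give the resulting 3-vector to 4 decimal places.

result = (-0.2777, -1.4136, 1.4017)

source (fourbar_fk): coupler pose = R=[0.8199 -0.5724 0.0000; 0.5724 0.8199 0.0000; 0.0000 0.0000 1.0000], t=(0.5022, 0.9674, 0.0000)
after S1 (compose_se3): R=[0.1299 0.5173 0.8459; -0.1634 -0.8303 0.5328; 0.9780 -0.2074 -0.0233], t=(0.5970, -0.4177, 2.6294)
after S2 (triangulate): (-0.2777, -1.4136, 1.4017)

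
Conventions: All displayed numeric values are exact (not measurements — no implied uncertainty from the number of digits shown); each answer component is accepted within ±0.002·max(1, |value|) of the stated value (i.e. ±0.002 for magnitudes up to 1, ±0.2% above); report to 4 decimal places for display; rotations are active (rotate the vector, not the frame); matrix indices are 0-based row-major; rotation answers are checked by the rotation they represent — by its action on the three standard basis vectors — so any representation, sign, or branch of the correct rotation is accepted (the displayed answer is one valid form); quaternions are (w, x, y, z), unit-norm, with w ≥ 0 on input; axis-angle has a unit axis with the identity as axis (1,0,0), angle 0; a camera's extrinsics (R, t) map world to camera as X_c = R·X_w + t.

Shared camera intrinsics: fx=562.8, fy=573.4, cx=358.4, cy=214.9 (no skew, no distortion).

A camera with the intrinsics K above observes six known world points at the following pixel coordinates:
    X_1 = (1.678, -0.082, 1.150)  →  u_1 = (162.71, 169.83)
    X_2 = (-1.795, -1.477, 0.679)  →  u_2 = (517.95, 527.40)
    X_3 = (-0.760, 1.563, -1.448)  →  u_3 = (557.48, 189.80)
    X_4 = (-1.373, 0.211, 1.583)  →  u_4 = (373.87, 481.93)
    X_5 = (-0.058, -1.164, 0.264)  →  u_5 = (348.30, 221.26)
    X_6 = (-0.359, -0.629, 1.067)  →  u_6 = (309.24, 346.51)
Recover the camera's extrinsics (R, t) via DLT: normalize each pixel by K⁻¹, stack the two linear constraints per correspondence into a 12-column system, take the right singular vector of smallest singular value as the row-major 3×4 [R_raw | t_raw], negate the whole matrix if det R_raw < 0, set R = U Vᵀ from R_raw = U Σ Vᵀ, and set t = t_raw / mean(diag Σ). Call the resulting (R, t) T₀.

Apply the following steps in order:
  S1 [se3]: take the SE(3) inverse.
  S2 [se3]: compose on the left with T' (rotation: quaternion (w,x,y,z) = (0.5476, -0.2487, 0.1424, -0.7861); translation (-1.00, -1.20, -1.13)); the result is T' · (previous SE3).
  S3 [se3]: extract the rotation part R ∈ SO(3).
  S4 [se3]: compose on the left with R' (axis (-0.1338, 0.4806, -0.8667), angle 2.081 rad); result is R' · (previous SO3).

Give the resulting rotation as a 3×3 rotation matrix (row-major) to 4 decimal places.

source (pnp_recover): camera pose = R=[-0.6818 0.1658 -0.7125; -0.6961 0.1525 0.7016; 0.2250 0.9743 0.0114], t=(0.2800, -0.0100, 4.5699)
after S1 (invert_se3): R=[-0.6818 -0.6961 0.2250; 0.1658 0.1525 0.9743; -0.7125 0.7016 0.0114], t=(-0.8442, -4.4973, 0.1542)
after S2 (compose_se3): R=[-0.0702 0.6967 0.7139; 0.5412 0.6278 -0.5595; -0.8380 0.3471 -0.4211], t=(-4.2357, 1.2117, 1.0324)
after S3 (rot_of_se3): [-0.0702 0.6967 0.7139; 0.5412 0.6278 -0.5595; -0.8380 0.3471 -0.4211]
after S4 (compose_so3): [-0.1062 0.2984 -0.9485; 0.4032 -0.8590 -0.3154; -0.9089 -0.4159 -0.0291]

rotation (matrix) = ((-0.1062, 0.2984, -0.9485), (0.4032, -0.8590, -0.3154), (-0.9089, -0.4159, -0.0291))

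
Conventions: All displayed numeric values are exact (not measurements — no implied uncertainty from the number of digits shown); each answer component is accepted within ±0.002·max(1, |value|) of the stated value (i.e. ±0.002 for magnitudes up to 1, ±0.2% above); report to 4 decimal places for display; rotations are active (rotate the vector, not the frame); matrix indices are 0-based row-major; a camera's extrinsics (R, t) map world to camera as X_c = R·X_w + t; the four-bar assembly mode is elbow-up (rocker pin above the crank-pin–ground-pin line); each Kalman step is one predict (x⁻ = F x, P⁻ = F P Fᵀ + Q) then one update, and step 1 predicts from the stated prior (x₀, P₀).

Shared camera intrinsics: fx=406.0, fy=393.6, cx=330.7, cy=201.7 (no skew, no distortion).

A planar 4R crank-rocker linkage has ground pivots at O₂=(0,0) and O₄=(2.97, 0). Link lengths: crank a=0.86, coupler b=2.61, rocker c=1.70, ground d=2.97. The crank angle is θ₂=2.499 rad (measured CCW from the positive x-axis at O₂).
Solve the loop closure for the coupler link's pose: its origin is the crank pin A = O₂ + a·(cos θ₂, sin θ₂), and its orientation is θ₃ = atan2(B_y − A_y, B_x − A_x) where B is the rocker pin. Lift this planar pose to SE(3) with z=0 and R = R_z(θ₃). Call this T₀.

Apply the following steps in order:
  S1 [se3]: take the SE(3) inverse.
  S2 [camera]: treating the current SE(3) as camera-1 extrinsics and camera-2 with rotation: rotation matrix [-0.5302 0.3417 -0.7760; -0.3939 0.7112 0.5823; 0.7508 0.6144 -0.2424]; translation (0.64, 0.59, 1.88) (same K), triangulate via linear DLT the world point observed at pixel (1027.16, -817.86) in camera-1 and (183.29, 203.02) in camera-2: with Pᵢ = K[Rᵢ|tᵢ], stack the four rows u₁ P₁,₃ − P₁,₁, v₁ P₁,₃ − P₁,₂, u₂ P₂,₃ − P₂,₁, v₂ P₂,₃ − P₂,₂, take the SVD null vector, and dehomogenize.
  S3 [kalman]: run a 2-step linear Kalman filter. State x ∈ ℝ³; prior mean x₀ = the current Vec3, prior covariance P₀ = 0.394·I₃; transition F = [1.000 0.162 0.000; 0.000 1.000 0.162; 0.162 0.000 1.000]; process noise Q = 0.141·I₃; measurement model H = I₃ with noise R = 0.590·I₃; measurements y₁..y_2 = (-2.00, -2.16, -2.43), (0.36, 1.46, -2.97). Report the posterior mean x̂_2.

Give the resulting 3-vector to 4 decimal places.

source (fourbar_fk): coupler pose = R=[0.9597 -0.2810 0.0000; 0.2810 0.9597 0.0000; 0.0000 0.0000 1.0000], t=(-0.6885, 0.5154, 0.0000)
after S1 (invert_se3): R=[0.9597 0.2810 0.0000; -0.2810 0.9597 0.0000; 0.0000 0.0000 1.0000], t=(0.5159, -0.6880, 0.0000)
after S2 (triangulate): (0.9423, -0.8612, 0.6869)
after S3 (kf_track): (-0.3436, -0.4140, -1.6413)

result = (-0.3436, -0.4140, -1.6413)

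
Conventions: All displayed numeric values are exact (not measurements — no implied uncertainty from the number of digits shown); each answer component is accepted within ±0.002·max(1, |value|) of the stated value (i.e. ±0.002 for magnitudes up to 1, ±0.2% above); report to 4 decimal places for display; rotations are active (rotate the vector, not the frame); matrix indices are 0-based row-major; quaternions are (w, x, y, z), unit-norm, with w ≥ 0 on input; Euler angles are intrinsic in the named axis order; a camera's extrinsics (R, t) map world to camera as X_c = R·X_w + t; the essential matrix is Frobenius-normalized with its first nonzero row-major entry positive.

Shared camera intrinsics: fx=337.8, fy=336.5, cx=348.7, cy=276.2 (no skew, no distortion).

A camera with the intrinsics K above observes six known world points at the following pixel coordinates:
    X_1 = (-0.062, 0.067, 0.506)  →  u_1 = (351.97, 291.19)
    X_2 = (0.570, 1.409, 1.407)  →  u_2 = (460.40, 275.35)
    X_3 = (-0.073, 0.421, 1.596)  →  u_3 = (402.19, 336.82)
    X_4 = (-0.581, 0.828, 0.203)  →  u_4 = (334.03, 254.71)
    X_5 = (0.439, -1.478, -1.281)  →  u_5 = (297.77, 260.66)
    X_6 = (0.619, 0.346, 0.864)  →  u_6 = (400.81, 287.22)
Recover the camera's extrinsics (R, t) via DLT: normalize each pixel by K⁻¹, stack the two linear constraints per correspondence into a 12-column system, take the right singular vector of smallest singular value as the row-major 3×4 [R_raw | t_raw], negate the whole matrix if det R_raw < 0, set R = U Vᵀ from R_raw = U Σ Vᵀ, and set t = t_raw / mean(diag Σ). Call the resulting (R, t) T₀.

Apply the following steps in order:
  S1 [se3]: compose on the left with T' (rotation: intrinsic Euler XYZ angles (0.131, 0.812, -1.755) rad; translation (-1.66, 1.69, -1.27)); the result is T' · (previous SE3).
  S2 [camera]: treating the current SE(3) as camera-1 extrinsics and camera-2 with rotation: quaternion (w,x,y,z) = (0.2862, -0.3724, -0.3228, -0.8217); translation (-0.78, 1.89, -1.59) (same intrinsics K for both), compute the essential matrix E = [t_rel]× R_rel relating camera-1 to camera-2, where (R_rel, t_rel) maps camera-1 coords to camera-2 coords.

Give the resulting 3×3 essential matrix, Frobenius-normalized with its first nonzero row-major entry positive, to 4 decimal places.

matrix = [0.0073 -0.4219 -0.0067; 0.0642 0.5655 -0.0009; 0.6979 -0.0463 -0.0937]

source (pnp_recover): camera pose = R=[0.7481 0.3842 0.5411; -0.2537 -0.5878 0.7682; 0.6132 -0.7120 -0.3422], t=(-0.2001, -0.1201, 5.7630)
after S1 (compose_se3): R=[0.1790 -0.9627 0.2031; -0.7748 -0.2652 -0.5739; 0.6063 -0.0546 -0.7933], t=(2.4660, 1.3812, 2.7484)
after S2 (essential): [0.0073 -0.4219 -0.0067; 0.0642 0.5655 -0.0009; 0.6979 -0.0463 -0.0937]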